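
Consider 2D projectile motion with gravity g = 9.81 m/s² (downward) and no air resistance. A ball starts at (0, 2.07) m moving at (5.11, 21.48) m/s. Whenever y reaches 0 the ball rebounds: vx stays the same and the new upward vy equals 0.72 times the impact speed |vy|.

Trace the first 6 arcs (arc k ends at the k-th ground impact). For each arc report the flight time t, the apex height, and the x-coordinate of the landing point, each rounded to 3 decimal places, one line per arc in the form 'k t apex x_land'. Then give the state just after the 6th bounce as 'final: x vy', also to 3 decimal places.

1 4.474 25.586 22.860
2 3.289 13.264 39.666
3 2.368 6.876 51.766
4 1.705 3.565 60.479
5 1.228 1.848 66.752
6 0.884 0.958 71.268
final: 71.268 3.121

Arc 1: start y=2.070, vy=21.480 → t=4.474, apex=25.586, x_land=22.860, impact vy=-22.405
  bounce: vy ← 0.72·22.405 = 16.132
Arc 2: start y=0.000, vy=16.132 → t=3.289, apex=13.264, x_land=39.666, impact vy=-16.132
  bounce: vy ← 0.72·16.132 = 11.615
Arc 3: start y=0.000, vy=11.615 → t=2.368, apex=6.876, x_land=51.766, impact vy=-11.615
  bounce: vy ← 0.72·11.615 = 8.363
Arc 4: start y=0.000, vy=8.363 → t=1.705, apex=3.565, x_land=60.479, impact vy=-8.363
  bounce: vy ← 0.72·8.363 = 6.021
Arc 5: start y=0.000, vy=6.021 → t=1.228, apex=1.848, x_land=66.752, impact vy=-6.021
  bounce: vy ← 0.72·6.021 = 4.335
Arc 6: start y=0.000, vy=4.335 → t=0.884, apex=0.958, x_land=71.268, impact vy=-4.335
  bounce: vy ← 0.72·4.335 = 3.121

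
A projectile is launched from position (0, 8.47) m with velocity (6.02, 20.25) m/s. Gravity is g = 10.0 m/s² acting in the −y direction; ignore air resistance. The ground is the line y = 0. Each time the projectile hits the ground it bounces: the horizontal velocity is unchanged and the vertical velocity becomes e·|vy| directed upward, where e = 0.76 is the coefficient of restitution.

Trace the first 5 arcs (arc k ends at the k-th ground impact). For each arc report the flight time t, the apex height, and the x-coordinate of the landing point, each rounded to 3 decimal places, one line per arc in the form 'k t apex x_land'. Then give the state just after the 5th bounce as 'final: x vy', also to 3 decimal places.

Arc 1: start y=8.470, vy=20.250 → t=4.432, apex=28.973, x_land=26.682, impact vy=-24.072
  bounce: vy ← 0.76·24.072 = 18.295
Arc 2: start y=0.000, vy=18.295 → t=3.659, apex=16.735, x_land=48.709, impact vy=-18.295
  bounce: vy ← 0.76·18.295 = 13.904
Arc 3: start y=0.000, vy=13.904 → t=2.781, apex=9.666, x_land=65.449, impact vy=-13.904
  bounce: vy ← 0.76·13.904 = 10.567
Arc 4: start y=0.000, vy=10.567 → t=2.113, apex=5.583, x_land=78.172, impact vy=-10.567
  bounce: vy ← 0.76·10.567 = 8.031
Arc 5: start y=0.000, vy=8.031 → t=1.606, apex=3.225, x_land=87.841, impact vy=-8.031
  bounce: vy ← 0.76·8.031 = 6.104

1 4.432 28.973 26.682
2 3.659 16.735 48.709
3 2.781 9.666 65.449
4 2.113 5.583 78.172
5 1.606 3.225 87.841
final: 87.841 6.104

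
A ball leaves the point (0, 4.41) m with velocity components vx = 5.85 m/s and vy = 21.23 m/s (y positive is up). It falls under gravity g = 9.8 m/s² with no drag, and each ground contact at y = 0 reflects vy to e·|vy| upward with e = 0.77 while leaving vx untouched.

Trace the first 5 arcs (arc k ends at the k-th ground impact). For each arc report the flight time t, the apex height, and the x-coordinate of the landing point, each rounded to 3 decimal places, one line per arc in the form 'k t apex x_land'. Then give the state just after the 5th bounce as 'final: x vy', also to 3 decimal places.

1 4.531 27.406 26.508
2 3.642 16.249 47.814
3 2.804 9.634 64.219
4 2.159 5.712 76.851
5 1.663 3.387 86.578
final: 86.578 6.273

Arc 1: start y=4.410, vy=21.230 → t=4.531, apex=27.406, x_land=26.508, impact vy=-23.176
  bounce: vy ← 0.77·23.176 = 17.846
Arc 2: start y=0.000, vy=17.846 → t=3.642, apex=16.249, x_land=47.814, impact vy=-17.846
  bounce: vy ← 0.77·17.846 = 13.741
Arc 3: start y=0.000, vy=13.741 → t=2.804, apex=9.634, x_land=64.219, impact vy=-13.741
  bounce: vy ← 0.77·13.741 = 10.581
Arc 4: start y=0.000, vy=10.581 → t=2.159, apex=5.712, x_land=76.851, impact vy=-10.581
  bounce: vy ← 0.77·10.581 = 8.147
Arc 5: start y=0.000, vy=8.147 → t=1.663, apex=3.387, x_land=86.578, impact vy=-8.147
  bounce: vy ← 0.77·8.147 = 6.273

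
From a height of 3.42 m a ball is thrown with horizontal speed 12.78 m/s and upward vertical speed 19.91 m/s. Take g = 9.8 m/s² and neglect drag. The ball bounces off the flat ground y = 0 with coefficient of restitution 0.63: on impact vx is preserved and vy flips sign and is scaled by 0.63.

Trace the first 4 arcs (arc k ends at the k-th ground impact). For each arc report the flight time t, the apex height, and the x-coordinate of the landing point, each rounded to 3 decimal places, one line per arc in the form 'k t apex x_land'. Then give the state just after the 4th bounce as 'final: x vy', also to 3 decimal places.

Arc 1: start y=3.420, vy=19.910 → t=4.228, apex=23.645, x_land=54.038, impact vy=-21.528
  bounce: vy ← 0.63·21.528 = 13.562
Arc 2: start y=0.000, vy=13.562 → t=2.768, apex=9.385, x_land=89.411, impact vy=-13.562
  bounce: vy ← 0.63·13.562 = 8.544
Arc 3: start y=0.000, vy=8.544 → t=1.744, apex=3.725, x_land=111.696, impact vy=-8.544
  bounce: vy ← 0.63·8.544 = 5.383
Arc 4: start y=0.000, vy=5.383 → t=1.099, apex=1.478, x_land=125.736, impact vy=-5.383
  bounce: vy ← 0.63·5.383 = 3.391

1 4.228 23.645 54.038
2 2.768 9.385 89.411
3 1.744 3.725 111.696
4 1.099 1.478 125.736
final: 125.736 3.391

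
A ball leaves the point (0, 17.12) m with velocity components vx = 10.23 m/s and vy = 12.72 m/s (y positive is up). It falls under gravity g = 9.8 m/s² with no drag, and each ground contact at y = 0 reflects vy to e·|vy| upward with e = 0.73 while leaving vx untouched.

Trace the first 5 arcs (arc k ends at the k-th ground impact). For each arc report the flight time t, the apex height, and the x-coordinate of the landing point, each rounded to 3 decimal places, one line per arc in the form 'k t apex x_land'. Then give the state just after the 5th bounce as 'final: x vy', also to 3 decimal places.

1 3.574 25.375 36.558
2 3.322 13.522 70.547
3 2.425 7.206 95.358
4 1.771 3.840 113.471
5 1.292 2.046 126.693
final: 126.693 4.623

Arc 1: start y=17.120, vy=12.720 → t=3.574, apex=25.375, x_land=36.558, impact vy=-22.301
  bounce: vy ← 0.73·22.301 = 16.280
Arc 2: start y=0.000, vy=16.280 → t=3.322, apex=13.522, x_land=70.547, impact vy=-16.280
  bounce: vy ← 0.73·16.280 = 11.884
Arc 3: start y=0.000, vy=11.884 → t=2.425, apex=7.206, x_land=95.358, impact vy=-11.884
  bounce: vy ← 0.73·11.884 = 8.676
Arc 4: start y=0.000, vy=8.676 → t=1.771, apex=3.840, x_land=113.471, impact vy=-8.676
  bounce: vy ← 0.73·8.676 = 6.333
Arc 5: start y=0.000, vy=6.333 → t=1.292, apex=2.046, x_land=126.693, impact vy=-6.333
  bounce: vy ← 0.73·6.333 = 4.623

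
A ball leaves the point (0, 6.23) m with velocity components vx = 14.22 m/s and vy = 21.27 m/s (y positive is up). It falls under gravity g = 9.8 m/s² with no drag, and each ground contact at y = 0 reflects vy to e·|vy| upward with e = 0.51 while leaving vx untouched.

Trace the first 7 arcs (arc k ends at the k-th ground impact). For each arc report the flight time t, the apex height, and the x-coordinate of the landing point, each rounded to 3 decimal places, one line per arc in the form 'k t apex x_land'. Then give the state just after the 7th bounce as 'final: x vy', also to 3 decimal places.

1 4.616 29.312 65.643
2 2.495 7.624 101.118
3 1.272 1.983 119.211
4 0.649 0.516 128.438
5 0.331 0.134 133.144
6 0.169 0.035 135.544
7 0.086 0.009 136.768
final: 136.768 0.215

Arc 1: start y=6.230, vy=21.270 → t=4.616, apex=29.312, x_land=65.643, impact vy=-23.969
  bounce: vy ← 0.51·23.969 = 12.224
Arc 2: start y=0.000, vy=12.224 → t=2.495, apex=7.624, x_land=101.118, impact vy=-12.224
  bounce: vy ← 0.51·12.224 = 6.234
Arc 3: start y=0.000, vy=6.234 → t=1.272, apex=1.983, x_land=119.211, impact vy=-6.234
  bounce: vy ← 0.51·6.234 = 3.180
Arc 4: start y=0.000, vy=3.180 → t=0.649, apex=0.516, x_land=128.438, impact vy=-3.180
  bounce: vy ← 0.51·3.180 = 1.622
Arc 5: start y=0.000, vy=1.622 → t=0.331, apex=0.134, x_land=133.144, impact vy=-1.622
  bounce: vy ← 0.51·1.622 = 0.827
Arc 6: start y=0.000, vy=0.827 → t=0.169, apex=0.035, x_land=135.544, impact vy=-0.827
  bounce: vy ← 0.51·0.827 = 0.422
Arc 7: start y=0.000, vy=0.422 → t=0.086, apex=0.009, x_land=136.768, impact vy=-0.422
  bounce: vy ← 0.51·0.422 = 0.215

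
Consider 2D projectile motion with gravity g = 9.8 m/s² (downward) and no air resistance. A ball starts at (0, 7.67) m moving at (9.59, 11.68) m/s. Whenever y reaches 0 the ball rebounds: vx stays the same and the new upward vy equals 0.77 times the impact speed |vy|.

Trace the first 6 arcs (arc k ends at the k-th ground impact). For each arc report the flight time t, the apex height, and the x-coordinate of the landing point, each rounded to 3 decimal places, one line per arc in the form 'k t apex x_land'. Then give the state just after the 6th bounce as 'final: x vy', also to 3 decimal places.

1 2.920 14.630 28.001
2 2.661 8.674 53.520
3 2.049 5.143 73.170
4 1.578 3.049 88.300
5 1.215 1.808 99.951
6 0.935 1.072 108.921
final: 108.921 3.529

Arc 1: start y=7.670, vy=11.680 → t=2.920, apex=14.630, x_land=28.001, impact vy=-16.934
  bounce: vy ← 0.77·16.934 = 13.039
Arc 2: start y=0.000, vy=13.039 → t=2.661, apex=8.674, x_land=53.520, impact vy=-13.039
  bounce: vy ← 0.77·13.039 = 10.040
Arc 3: start y=0.000, vy=10.040 → t=2.049, apex=5.143, x_land=73.170, impact vy=-10.040
  bounce: vy ← 0.77·10.040 = 7.731
Arc 4: start y=0.000, vy=7.731 → t=1.578, apex=3.049, x_land=88.300, impact vy=-7.731
  bounce: vy ← 0.77·7.731 = 5.953
Arc 5: start y=0.000, vy=5.953 → t=1.215, apex=1.808, x_land=99.951, impact vy=-5.953
  bounce: vy ← 0.77·5.953 = 4.584
Arc 6: start y=0.000, vy=4.584 → t=0.935, apex=1.072, x_land=108.921, impact vy=-4.584
  bounce: vy ← 0.77·4.584 = 3.529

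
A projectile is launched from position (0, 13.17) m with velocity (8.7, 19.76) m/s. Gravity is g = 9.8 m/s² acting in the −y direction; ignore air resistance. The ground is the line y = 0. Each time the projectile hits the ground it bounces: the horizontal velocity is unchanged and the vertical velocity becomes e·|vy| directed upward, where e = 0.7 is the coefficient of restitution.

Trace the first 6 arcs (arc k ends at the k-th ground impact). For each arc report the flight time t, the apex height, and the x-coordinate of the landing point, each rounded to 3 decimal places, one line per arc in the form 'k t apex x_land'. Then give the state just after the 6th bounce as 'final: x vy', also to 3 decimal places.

Arc 1: start y=13.170, vy=19.760 → t=4.615, apex=33.091, x_land=40.151, impact vy=-25.467
  bounce: vy ← 0.7·25.467 = 17.827
Arc 2: start y=0.000, vy=17.827 → t=3.638, apex=16.215, x_land=71.803, impact vy=-17.827
  bounce: vy ← 0.7·17.827 = 12.479
Arc 3: start y=0.000, vy=12.479 → t=2.547, apex=7.945, x_land=93.960, impact vy=-12.479
  bounce: vy ← 0.7·12.479 = 8.735
Arc 4: start y=0.000, vy=8.735 → t=1.783, apex=3.893, x_land=109.470, impact vy=-8.735
  bounce: vy ← 0.7·8.735 = 6.115
Arc 5: start y=0.000, vy=6.115 → t=1.248, apex=1.908, x_land=120.326, impact vy=-6.115
  bounce: vy ← 0.7·6.115 = 4.280
Arc 6: start y=0.000, vy=4.280 → t=0.874, apex=0.935, x_land=127.926, impact vy=-4.280
  bounce: vy ← 0.7·4.280 = 2.996

1 4.615 33.091 40.151
2 3.638 16.215 71.803
3 2.547 7.945 93.960
4 1.783 3.893 109.470
5 1.248 1.908 120.326
6 0.874 0.935 127.926
final: 127.926 2.996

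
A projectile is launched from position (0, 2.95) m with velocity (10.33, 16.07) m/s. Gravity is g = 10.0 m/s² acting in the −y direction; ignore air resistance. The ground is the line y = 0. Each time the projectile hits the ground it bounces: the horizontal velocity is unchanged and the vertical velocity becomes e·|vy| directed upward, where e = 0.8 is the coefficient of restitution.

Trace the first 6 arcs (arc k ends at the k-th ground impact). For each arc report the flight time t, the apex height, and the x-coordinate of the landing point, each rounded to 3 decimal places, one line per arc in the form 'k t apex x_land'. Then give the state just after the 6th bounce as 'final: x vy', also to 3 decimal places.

Arc 1: start y=2.950, vy=16.070 → t=3.388, apex=15.862, x_land=34.999, impact vy=-17.811
  bounce: vy ← 0.8·17.811 = 14.249
Arc 2: start y=0.000, vy=14.249 → t=2.850, apex=10.152, x_land=64.438, impact vy=-14.249
  bounce: vy ← 0.8·14.249 = 11.399
Arc 3: start y=0.000, vy=11.399 → t=2.280, apex=6.497, x_land=87.989, impact vy=-11.399
  bounce: vy ← 0.8·11.399 = 9.119
Arc 4: start y=0.000, vy=9.119 → t=1.824, apex=4.158, x_land=106.830, impact vy=-9.119
  bounce: vy ← 0.8·9.119 = 7.296
Arc 5: start y=0.000, vy=7.296 → t=1.459, apex=2.661, x_land=121.902, impact vy=-7.296
  bounce: vy ← 0.8·7.296 = 5.836
Arc 6: start y=0.000, vy=5.836 → t=1.167, apex=1.703, x_land=133.960, impact vy=-5.836
  bounce: vy ← 0.8·5.836 = 4.669

1 3.388 15.862 34.999
2 2.850 10.152 64.438
3 2.280 6.497 87.989
4 1.824 4.158 106.830
5 1.459 2.661 121.902
6 1.167 1.703 133.960
final: 133.960 4.669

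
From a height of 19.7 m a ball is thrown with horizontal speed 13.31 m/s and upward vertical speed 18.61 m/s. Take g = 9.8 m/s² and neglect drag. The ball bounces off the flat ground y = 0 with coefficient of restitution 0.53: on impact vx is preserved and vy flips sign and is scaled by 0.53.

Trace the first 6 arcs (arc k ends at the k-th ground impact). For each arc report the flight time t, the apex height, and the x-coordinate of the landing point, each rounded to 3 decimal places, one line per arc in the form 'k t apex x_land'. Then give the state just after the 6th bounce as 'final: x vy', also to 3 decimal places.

1 4.661 37.370 62.033
2 2.927 10.497 100.995
3 1.551 2.949 121.645
4 0.822 0.828 132.590
5 0.436 0.233 138.390
6 0.231 0.065 141.465
final: 141.465 0.600

Arc 1: start y=19.700, vy=18.610 → t=4.661, apex=37.370, x_land=62.033, impact vy=-27.064
  bounce: vy ← 0.53·27.064 = 14.344
Arc 2: start y=0.000, vy=14.344 → t=2.927, apex=10.497, x_land=100.995, impact vy=-14.344
  bounce: vy ← 0.53·14.344 = 7.602
Arc 3: start y=0.000, vy=7.602 → t=1.551, apex=2.949, x_land=121.645, impact vy=-7.602
  bounce: vy ← 0.53·7.602 = 4.029
Arc 4: start y=0.000, vy=4.029 → t=0.822, apex=0.828, x_land=132.590, impact vy=-4.029
  bounce: vy ← 0.53·4.029 = 2.135
Arc 5: start y=0.000, vy=2.135 → t=0.436, apex=0.233, x_land=138.390, impact vy=-2.135
  bounce: vy ← 0.53·2.135 = 1.132
Arc 6: start y=0.000, vy=1.132 → t=0.231, apex=0.065, x_land=141.465, impact vy=-1.132
  bounce: vy ← 0.53·1.132 = 0.600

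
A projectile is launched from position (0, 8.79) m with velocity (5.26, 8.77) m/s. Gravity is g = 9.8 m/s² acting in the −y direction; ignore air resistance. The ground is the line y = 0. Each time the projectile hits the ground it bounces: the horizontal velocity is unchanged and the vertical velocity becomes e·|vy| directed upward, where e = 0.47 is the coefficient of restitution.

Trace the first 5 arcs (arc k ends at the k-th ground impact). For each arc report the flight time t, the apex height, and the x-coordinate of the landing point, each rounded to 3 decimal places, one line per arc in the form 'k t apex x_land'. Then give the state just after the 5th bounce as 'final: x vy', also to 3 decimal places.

Arc 1: start y=8.790, vy=8.770 → t=2.506, apex=12.714, x_land=13.180, impact vy=-15.786
  bounce: vy ← 0.47·15.786 = 7.419
Arc 2: start y=0.000, vy=7.419 → t=1.514, apex=2.809, x_land=21.145, impact vy=-7.419
  bounce: vy ← 0.47·7.419 = 3.487
Arc 3: start y=0.000, vy=3.487 → t=0.712, apex=0.620, x_land=24.888, impact vy=-3.487
  bounce: vy ← 0.47·3.487 = 1.639
Arc 4: start y=0.000, vy=1.639 → t=0.334, apex=0.137, x_land=26.647, impact vy=-1.639
  bounce: vy ← 0.47·1.639 = 0.770
Arc 5: start y=0.000, vy=0.770 → t=0.157, apex=0.030, x_land=27.474, impact vy=-0.770
  bounce: vy ← 0.47·0.770 = 0.362

1 2.506 12.714 13.180
2 1.514 2.809 21.145
3 0.712 0.620 24.888
4 0.334 0.137 26.647
5 0.157 0.030 27.474
final: 27.474 0.362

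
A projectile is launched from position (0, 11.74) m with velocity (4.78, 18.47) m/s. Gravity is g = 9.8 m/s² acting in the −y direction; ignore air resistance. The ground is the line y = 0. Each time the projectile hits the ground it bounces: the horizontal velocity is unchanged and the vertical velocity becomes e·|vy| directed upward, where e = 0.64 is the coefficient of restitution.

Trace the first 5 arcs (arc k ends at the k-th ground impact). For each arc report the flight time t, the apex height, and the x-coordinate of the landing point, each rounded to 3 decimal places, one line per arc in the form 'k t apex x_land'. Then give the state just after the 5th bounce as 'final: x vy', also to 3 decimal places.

1 4.324 29.145 20.667
2 3.122 11.938 35.588
3 1.998 4.890 45.138
4 1.279 2.003 51.250
5 0.818 0.820 55.162
final: 55.162 2.566

Arc 1: start y=11.740, vy=18.470 → t=4.324, apex=29.145, x_land=20.667, impact vy=-23.901
  bounce: vy ← 0.64·23.901 = 15.296
Arc 2: start y=0.000, vy=15.296 → t=3.122, apex=11.938, x_land=35.588, impact vy=-15.296
  bounce: vy ← 0.64·15.296 = 9.790
Arc 3: start y=0.000, vy=9.790 → t=1.998, apex=4.890, x_land=45.138, impact vy=-9.790
  bounce: vy ← 0.64·9.790 = 6.265
Arc 4: start y=0.000, vy=6.265 → t=1.279, apex=2.003, x_land=51.250, impact vy=-6.265
  bounce: vy ← 0.64·6.265 = 4.010
Arc 5: start y=0.000, vy=4.010 → t=0.818, apex=0.820, x_land=55.162, impact vy=-4.010
  bounce: vy ← 0.64·4.010 = 2.566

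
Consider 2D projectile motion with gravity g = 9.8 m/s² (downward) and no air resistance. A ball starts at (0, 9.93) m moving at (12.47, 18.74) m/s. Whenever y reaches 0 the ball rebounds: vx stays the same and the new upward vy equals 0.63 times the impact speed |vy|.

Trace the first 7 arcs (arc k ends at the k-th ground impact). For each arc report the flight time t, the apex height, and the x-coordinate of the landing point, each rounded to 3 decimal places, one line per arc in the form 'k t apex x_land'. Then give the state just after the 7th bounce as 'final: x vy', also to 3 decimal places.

Arc 1: start y=9.930, vy=18.740 → t=4.296, apex=27.848, x_land=53.574, impact vy=-23.363
  bounce: vy ← 0.63·23.363 = 14.718
Arc 2: start y=0.000, vy=14.718 → t=3.004, apex=11.053, x_land=91.031, impact vy=-14.718
  bounce: vy ← 0.63·14.718 = 9.273
Arc 3: start y=0.000, vy=9.273 → t=1.892, apex=4.387, x_land=114.629, impact vy=-9.273
  bounce: vy ← 0.63·9.273 = 5.842
Arc 4: start y=0.000, vy=5.842 → t=1.192, apex=1.741, x_land=129.495, impact vy=-5.842
  bounce: vy ← 0.63·5.842 = 3.680
Arc 5: start y=0.000, vy=3.680 → t=0.751, apex=0.691, x_land=138.861, impact vy=-3.680
  bounce: vy ← 0.63·3.680 = 2.319
Arc 6: start y=0.000, vy=2.319 → t=0.473, apex=0.274, x_land=144.762, impact vy=-2.319
  bounce: vy ← 0.63·2.319 = 1.461
Arc 7: start y=0.000, vy=1.461 → t=0.298, apex=0.109, x_land=148.479, impact vy=-1.461
  bounce: vy ← 0.63·1.461 = 0.920

1 4.296 27.848 53.574
2 3.004 11.053 91.031
3 1.892 4.387 114.629
4 1.192 1.741 129.495
5 0.751 0.691 138.861
6 0.473 0.274 144.762
7 0.298 0.109 148.479
final: 148.479 0.920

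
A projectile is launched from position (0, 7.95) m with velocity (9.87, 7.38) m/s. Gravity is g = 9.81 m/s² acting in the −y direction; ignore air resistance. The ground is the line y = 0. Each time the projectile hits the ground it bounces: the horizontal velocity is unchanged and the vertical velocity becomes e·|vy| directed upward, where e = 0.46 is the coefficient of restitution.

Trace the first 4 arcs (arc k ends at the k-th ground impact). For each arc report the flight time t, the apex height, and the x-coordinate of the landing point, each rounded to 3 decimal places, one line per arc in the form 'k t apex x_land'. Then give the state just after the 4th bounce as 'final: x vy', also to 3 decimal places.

1 2.231 10.726 22.021
2 1.360 2.270 35.448
3 0.626 0.480 41.625
4 0.288 0.102 44.466
final: 44.466 0.650

Arc 1: start y=7.950, vy=7.380 → t=2.231, apex=10.726, x_land=22.021, impact vy=-14.507
  bounce: vy ← 0.46·14.507 = 6.673
Arc 2: start y=0.000, vy=6.673 → t=1.360, apex=2.270, x_land=35.448, impact vy=-6.673
  bounce: vy ← 0.46·6.673 = 3.070
Arc 3: start y=0.000, vy=3.070 → t=0.626, apex=0.480, x_land=41.625, impact vy=-3.070
  bounce: vy ← 0.46·3.070 = 1.412
Arc 4: start y=0.000, vy=1.412 → t=0.288, apex=0.102, x_land=44.466, impact vy=-1.412
  bounce: vy ← 0.46·1.412 = 0.650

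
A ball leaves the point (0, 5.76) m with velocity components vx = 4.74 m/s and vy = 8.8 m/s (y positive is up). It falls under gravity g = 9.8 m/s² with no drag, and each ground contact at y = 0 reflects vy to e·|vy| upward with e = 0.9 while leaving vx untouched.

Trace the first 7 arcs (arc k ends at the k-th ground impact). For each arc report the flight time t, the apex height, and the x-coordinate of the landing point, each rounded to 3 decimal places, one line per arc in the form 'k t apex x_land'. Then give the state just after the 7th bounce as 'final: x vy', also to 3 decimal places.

Arc 1: start y=5.760, vy=8.800 → t=2.306, apex=9.711, x_land=10.929, impact vy=-13.796
  bounce: vy ← 0.9·13.796 = 12.417
Arc 2: start y=0.000, vy=12.417 → t=2.534, apex=7.866, x_land=22.940, impact vy=-12.417
  bounce: vy ← 0.9·12.417 = 11.175
Arc 3: start y=0.000, vy=11.175 → t=2.281, apex=6.371, x_land=33.750, impact vy=-11.175
  bounce: vy ← 0.9·11.175 = 10.057
Arc 4: start y=0.000, vy=10.057 → t=2.053, apex=5.161, x_land=43.479, impact vy=-10.057
  bounce: vy ← 0.9·10.057 = 9.052
Arc 5: start y=0.000, vy=9.052 → t=1.847, apex=4.180, x_land=52.236, impact vy=-9.052
  bounce: vy ← 0.9·9.052 = 8.147
Arc 6: start y=0.000, vy=8.147 → t=1.663, apex=3.386, x_land=60.116, impact vy=-8.147
  bounce: vy ← 0.9·8.147 = 7.332
Arc 7: start y=0.000, vy=7.332 → t=1.496, apex=2.743, x_land=67.209, impact vy=-7.332
  bounce: vy ← 0.9·7.332 = 6.599

1 2.306 9.711 10.929
2 2.534 7.866 22.940
3 2.281 6.371 33.750
4 2.053 5.161 43.479
5 1.847 4.180 52.236
6 1.663 3.386 60.116
7 1.496 2.743 67.209
final: 67.209 6.599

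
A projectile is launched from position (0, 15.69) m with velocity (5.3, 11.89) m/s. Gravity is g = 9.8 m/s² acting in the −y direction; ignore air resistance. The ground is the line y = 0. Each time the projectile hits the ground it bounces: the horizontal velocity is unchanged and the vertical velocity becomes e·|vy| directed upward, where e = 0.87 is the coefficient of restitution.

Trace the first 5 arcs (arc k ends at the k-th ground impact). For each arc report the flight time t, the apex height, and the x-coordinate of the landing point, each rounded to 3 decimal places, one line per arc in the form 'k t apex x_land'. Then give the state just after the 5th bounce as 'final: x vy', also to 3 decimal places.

1 3.375 22.903 17.889
2 3.762 17.335 37.826
3 3.273 13.121 55.172
4 2.847 9.931 70.263
5 2.477 7.517 83.392
final: 83.392 10.560

Arc 1: start y=15.690, vy=11.890 → t=3.375, apex=22.903, x_land=17.889, impact vy=-21.187
  bounce: vy ← 0.87·21.187 = 18.433
Arc 2: start y=0.000, vy=18.433 → t=3.762, apex=17.335, x_land=37.826, impact vy=-18.433
  bounce: vy ← 0.87·18.433 = 16.037
Arc 3: start y=0.000, vy=16.037 → t=3.273, apex=13.121, x_land=55.172, impact vy=-16.037
  bounce: vy ← 0.87·16.037 = 13.952
Arc 4: start y=0.000, vy=13.952 → t=2.847, apex=9.931, x_land=70.263, impact vy=-13.952
  bounce: vy ← 0.87·13.952 = 12.138
Arc 5: start y=0.000, vy=12.138 → t=2.477, apex=7.517, x_land=83.392, impact vy=-12.138
  bounce: vy ← 0.87·12.138 = 10.560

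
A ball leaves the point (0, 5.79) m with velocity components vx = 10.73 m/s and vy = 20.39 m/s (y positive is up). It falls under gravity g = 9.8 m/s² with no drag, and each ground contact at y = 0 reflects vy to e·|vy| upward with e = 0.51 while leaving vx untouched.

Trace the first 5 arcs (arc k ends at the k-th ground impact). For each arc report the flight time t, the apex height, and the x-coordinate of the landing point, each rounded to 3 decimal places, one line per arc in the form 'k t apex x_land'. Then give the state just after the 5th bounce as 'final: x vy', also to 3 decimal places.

Arc 1: start y=5.790, vy=20.390 → t=4.428, apex=27.002, x_land=47.513, impact vy=-23.005
  bounce: vy ← 0.51·23.005 = 11.733
Arc 2: start y=0.000, vy=11.733 → t=2.394, apex=7.023, x_land=73.205, impact vy=-11.733
  bounce: vy ← 0.51·11.733 = 5.984
Arc 3: start y=0.000, vy=5.984 → t=1.221, apex=1.827, x_land=86.308, impact vy=-5.984
  bounce: vy ← 0.51·5.984 = 3.052
Arc 4: start y=0.000, vy=3.052 → t=0.623, apex=0.475, x_land=92.991, impact vy=-3.052
  bounce: vy ← 0.51·3.052 = 1.556
Arc 5: start y=0.000, vy=1.556 → t=0.318, apex=0.124, x_land=96.399, impact vy=-1.556
  bounce: vy ← 0.51·1.556 = 0.794

1 4.428 27.002 47.513
2 2.394 7.023 73.205
3 1.221 1.827 86.308
4 0.623 0.475 92.991
5 0.318 0.124 96.399
final: 96.399 0.794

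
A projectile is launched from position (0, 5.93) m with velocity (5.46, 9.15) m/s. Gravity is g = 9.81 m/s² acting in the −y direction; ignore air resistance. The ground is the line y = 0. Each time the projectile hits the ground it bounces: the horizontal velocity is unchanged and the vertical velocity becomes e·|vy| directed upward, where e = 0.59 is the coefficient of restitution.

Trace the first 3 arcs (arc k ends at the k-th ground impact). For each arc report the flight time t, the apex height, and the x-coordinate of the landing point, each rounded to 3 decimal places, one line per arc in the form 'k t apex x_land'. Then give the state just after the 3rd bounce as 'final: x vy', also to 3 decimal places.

1 2.375 10.197 12.965
2 1.701 3.550 22.255
3 1.004 1.236 27.736
final: 27.736 2.905

Arc 1: start y=5.930, vy=9.150 → t=2.375, apex=10.197, x_land=12.965, impact vy=-14.145
  bounce: vy ← 0.59·14.145 = 8.345
Arc 2: start y=0.000, vy=8.345 → t=1.701, apex=3.550, x_land=22.255, impact vy=-8.345
  bounce: vy ← 0.59·8.345 = 4.924
Arc 3: start y=0.000, vy=4.924 → t=1.004, apex=1.236, x_land=27.736, impact vy=-4.924
  bounce: vy ← 0.59·4.924 = 2.905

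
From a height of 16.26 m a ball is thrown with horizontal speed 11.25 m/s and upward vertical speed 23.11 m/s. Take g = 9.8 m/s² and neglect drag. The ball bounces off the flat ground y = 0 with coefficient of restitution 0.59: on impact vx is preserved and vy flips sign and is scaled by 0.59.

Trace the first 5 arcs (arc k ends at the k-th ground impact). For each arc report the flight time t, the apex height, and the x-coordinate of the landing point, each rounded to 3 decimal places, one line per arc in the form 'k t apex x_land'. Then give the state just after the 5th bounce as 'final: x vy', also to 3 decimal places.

Arc 1: start y=16.260, vy=23.110 → t=5.338, apex=43.509, x_land=60.052, impact vy=-29.202
  bounce: vy ← 0.59·29.202 = 17.229
Arc 2: start y=0.000, vy=17.229 → t=3.516, apex=15.145, x_land=99.609, impact vy=-17.229
  bounce: vy ← 0.59·17.229 = 10.165
Arc 3: start y=0.000, vy=10.165 → t=2.075, apex=5.272, x_land=122.948, impact vy=-10.165
  bounce: vy ← 0.59·10.165 = 5.998
Arc 4: start y=0.000, vy=5.998 → t=1.224, apex=1.835, x_land=136.718, impact vy=-5.998
  bounce: vy ← 0.59·5.998 = 3.539
Arc 5: start y=0.000, vy=3.539 → t=0.722, apex=0.639, x_land=144.842, impact vy=-3.539
  bounce: vy ← 0.59·3.539 = 2.088

1 5.338 43.509 60.052
2 3.516 15.145 99.609
3 2.075 5.272 122.948
4 1.224 1.835 136.718
5 0.722 0.639 144.842
final: 144.842 2.088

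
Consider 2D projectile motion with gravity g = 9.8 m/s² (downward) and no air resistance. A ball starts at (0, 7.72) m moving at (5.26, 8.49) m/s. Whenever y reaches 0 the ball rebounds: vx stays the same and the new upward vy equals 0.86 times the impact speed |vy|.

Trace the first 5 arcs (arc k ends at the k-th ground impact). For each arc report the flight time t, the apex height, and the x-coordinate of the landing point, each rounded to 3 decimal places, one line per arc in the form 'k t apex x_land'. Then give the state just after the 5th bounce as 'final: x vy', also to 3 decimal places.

Arc 1: start y=7.720, vy=8.490 → t=2.391, apex=11.398, x_land=12.579, impact vy=-14.946
  bounce: vy ← 0.86·14.946 = 12.854
Arc 2: start y=0.000, vy=12.854 → t=2.623, apex=8.430, x_land=26.377, impact vy=-12.854
  bounce: vy ← 0.86·12.854 = 11.054
Arc 3: start y=0.000, vy=11.054 → t=2.256, apex=6.235, x_land=38.244, impact vy=-11.054
  bounce: vy ← 0.86·11.054 = 9.507
Arc 4: start y=0.000, vy=9.507 → t=1.940, apex=4.611, x_land=48.449, impact vy=-9.507
  bounce: vy ← 0.86·9.507 = 8.176
Arc 5: start y=0.000, vy=8.176 → t=1.669, apex=3.410, x_land=57.225, impact vy=-8.176
  bounce: vy ← 0.86·8.176 = 7.031

1 2.391 11.398 12.579
2 2.623 8.430 26.377
3 2.256 6.235 38.244
4 1.940 4.611 48.449
5 1.669 3.410 57.225
final: 57.225 7.031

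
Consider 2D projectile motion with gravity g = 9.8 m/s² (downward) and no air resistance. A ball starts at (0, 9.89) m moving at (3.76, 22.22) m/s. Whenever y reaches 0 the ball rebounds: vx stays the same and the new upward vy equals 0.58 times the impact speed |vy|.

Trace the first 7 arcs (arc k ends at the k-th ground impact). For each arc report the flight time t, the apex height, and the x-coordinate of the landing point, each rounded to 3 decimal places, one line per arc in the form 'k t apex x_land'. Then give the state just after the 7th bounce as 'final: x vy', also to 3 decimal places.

Arc 1: start y=9.890, vy=22.220 → t=4.943, apex=35.080, x_land=18.586, impact vy=-26.222
  bounce: vy ← 0.58·26.222 = 15.209
Arc 2: start y=0.000, vy=15.209 → t=3.104, apex=11.801, x_land=30.256, impact vy=-15.209
  bounce: vy ← 0.58·15.209 = 8.821
Arc 3: start y=0.000, vy=8.821 → t=1.800, apex=3.970, x_land=37.025, impact vy=-8.821
  bounce: vy ← 0.58·8.821 = 5.116
Arc 4: start y=0.000, vy=5.116 → t=1.044, apex=1.335, x_land=40.951, impact vy=-5.116
  bounce: vy ← 0.58·5.116 = 2.967
Arc 5: start y=0.000, vy=2.967 → t=0.606, apex=0.449, x_land=43.228, impact vy=-2.967
  bounce: vy ← 0.58·2.967 = 1.721
Arc 6: start y=0.000, vy=1.721 → t=0.351, apex=0.151, x_land=44.548, impact vy=-1.721
  bounce: vy ← 0.58·1.721 = 0.998
Arc 7: start y=0.000, vy=0.998 → t=0.204, apex=0.051, x_land=45.314, impact vy=-0.998
  bounce: vy ← 0.58·0.998 = 0.579

1 4.943 35.080 18.586
2 3.104 11.801 30.256
3 1.800 3.970 37.025
4 1.044 1.335 40.951
5 0.606 0.449 43.228
6 0.351 0.151 44.548
7 0.204 0.051 45.314
final: 45.314 0.579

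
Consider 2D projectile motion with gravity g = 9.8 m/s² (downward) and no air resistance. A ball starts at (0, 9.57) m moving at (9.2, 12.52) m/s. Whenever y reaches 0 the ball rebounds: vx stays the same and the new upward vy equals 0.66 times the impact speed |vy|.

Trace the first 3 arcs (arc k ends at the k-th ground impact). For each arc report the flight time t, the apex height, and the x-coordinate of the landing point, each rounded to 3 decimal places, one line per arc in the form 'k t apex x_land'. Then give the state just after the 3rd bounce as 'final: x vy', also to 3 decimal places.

Arc 1: start y=9.570, vy=12.520 → t=3.171, apex=17.567, x_land=29.173, impact vy=-18.556
  bounce: vy ← 0.66·18.556 = 12.247
Arc 2: start y=0.000, vy=12.247 → t=2.499, apex=7.652, x_land=52.168, impact vy=-12.247
  bounce: vy ← 0.66·12.247 = 8.083
Arc 3: start y=0.000, vy=8.083 → t=1.650, apex=3.333, x_land=67.344, impact vy=-8.083
  bounce: vy ← 0.66·8.083 = 5.335

1 3.171 17.567 29.173
2 2.499 7.652 52.168
3 1.650 3.333 67.344
final: 67.344 5.335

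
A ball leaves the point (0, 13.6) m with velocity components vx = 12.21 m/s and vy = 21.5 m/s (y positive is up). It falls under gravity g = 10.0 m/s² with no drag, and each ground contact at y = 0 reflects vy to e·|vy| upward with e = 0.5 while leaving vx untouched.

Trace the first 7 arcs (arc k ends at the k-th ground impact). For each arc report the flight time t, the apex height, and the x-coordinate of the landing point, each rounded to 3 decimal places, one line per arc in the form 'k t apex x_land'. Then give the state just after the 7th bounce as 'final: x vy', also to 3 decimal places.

Arc 1: start y=13.600, vy=21.500 → t=4.860, apex=36.712, x_land=59.337, impact vy=-27.097
  bounce: vy ← 0.5·27.097 = 13.549
Arc 2: start y=0.000, vy=13.549 → t=2.710, apex=9.178, x_land=92.422, impact vy=-13.549
  bounce: vy ← 0.5·13.549 = 6.774
Arc 3: start y=0.000, vy=6.774 → t=1.355, apex=2.295, x_land=108.965, impact vy=-6.774
  bounce: vy ← 0.5·6.774 = 3.387
Arc 4: start y=0.000, vy=3.387 → t=0.677, apex=0.574, x_land=117.237, impact vy=-3.387
  bounce: vy ← 0.5·3.387 = 1.694
Arc 5: start y=0.000, vy=1.694 → t=0.339, apex=0.143, x_land=121.372, impact vy=-1.694
  bounce: vy ← 0.5·1.694 = 0.847
Arc 6: start y=0.000, vy=0.847 → t=0.169, apex=0.036, x_land=123.440, impact vy=-0.847
  bounce: vy ← 0.5·0.847 = 0.423
Arc 7: start y=0.000, vy=0.423 → t=0.085, apex=0.009, x_land=124.474, impact vy=-0.423
  bounce: vy ← 0.5·0.423 = 0.212

1 4.860 36.712 59.337
2 2.710 9.178 92.422
3 1.355 2.295 108.965
4 0.677 0.574 117.237
5 0.339 0.143 121.372
6 0.169 0.036 123.440
7 0.085 0.009 124.474
final: 124.474 0.212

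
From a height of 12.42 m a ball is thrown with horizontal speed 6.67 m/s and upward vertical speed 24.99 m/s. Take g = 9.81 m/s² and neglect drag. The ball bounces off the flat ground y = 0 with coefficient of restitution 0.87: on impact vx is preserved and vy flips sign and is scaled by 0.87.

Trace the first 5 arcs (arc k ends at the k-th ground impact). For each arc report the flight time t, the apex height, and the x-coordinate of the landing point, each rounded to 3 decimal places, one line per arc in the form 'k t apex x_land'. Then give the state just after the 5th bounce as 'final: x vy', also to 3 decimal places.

Arc 1: start y=12.420, vy=24.990 → t=5.551, apex=44.250, x_land=37.025, impact vy=-29.465
  bounce: vy ← 0.87·29.465 = 25.634
Arc 2: start y=0.000, vy=25.634 → t=5.226, apex=33.493, x_land=71.884, impact vy=-25.634
  bounce: vy ← 0.87·25.634 = 22.302
Arc 3: start y=0.000, vy=22.302 → t=4.547, apex=25.351, x_land=102.211, impact vy=-22.302
  bounce: vy ← 0.87·22.302 = 19.403
Arc 4: start y=0.000, vy=19.403 → t=3.956, apex=19.188, x_land=128.595, impact vy=-19.403
  bounce: vy ← 0.87·19.403 = 16.880
Arc 5: start y=0.000, vy=16.880 → t=3.441, apex=14.523, x_land=151.550, impact vy=-16.880
  bounce: vy ← 0.87·16.880 = 14.686

1 5.551 44.250 37.025
2 5.226 33.493 71.884
3 4.547 25.351 102.211
4 3.956 19.188 128.595
5 3.441 14.523 151.550
final: 151.550 14.686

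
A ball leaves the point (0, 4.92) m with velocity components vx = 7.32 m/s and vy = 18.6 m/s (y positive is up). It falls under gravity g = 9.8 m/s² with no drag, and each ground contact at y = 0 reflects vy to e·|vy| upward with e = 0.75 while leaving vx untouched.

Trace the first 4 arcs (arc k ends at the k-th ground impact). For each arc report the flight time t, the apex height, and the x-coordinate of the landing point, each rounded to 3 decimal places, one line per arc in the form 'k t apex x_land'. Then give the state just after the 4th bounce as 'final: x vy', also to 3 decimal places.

1 4.044 22.571 29.604
2 3.219 12.696 53.169
3 2.415 7.142 70.843
4 1.811 4.017 84.099
final: 84.099 6.655

Arc 1: start y=4.920, vy=18.600 → t=4.044, apex=22.571, x_land=29.604, impact vy=-21.033
  bounce: vy ← 0.75·21.033 = 15.775
Arc 2: start y=0.000, vy=15.775 → t=3.219, apex=12.696, x_land=53.169, impact vy=-15.775
  bounce: vy ← 0.75·15.775 = 11.831
Arc 3: start y=0.000, vy=11.831 → t=2.415, apex=7.142, x_land=70.843, impact vy=-11.831
  bounce: vy ← 0.75·11.831 = 8.873
Arc 4: start y=0.000, vy=8.873 → t=1.811, apex=4.017, x_land=84.099, impact vy=-8.873
  bounce: vy ← 0.75·8.873 = 6.655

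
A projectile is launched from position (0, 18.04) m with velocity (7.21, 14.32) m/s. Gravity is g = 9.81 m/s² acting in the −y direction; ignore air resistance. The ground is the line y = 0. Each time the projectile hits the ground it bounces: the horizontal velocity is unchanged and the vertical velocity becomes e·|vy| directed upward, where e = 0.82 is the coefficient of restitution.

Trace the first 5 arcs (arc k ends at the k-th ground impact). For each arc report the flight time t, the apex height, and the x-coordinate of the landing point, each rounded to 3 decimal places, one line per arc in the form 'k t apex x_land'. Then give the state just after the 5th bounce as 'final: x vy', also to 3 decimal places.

1 3.870 28.492 27.902
2 3.953 19.158 56.400
3 3.241 12.882 79.769
4 2.658 8.662 98.931
5 2.179 5.824 114.644
final: 114.644 8.766

Arc 1: start y=18.040, vy=14.320 → t=3.870, apex=28.492, x_land=27.902, impact vy=-23.643
  bounce: vy ← 0.82·23.643 = 19.388
Arc 2: start y=0.000, vy=19.388 → t=3.953, apex=19.158, x_land=56.400, impact vy=-19.388
  bounce: vy ← 0.82·19.388 = 15.898
Arc 3: start y=0.000, vy=15.898 → t=3.241, apex=12.882, x_land=79.769, impact vy=-15.898
  bounce: vy ← 0.82·15.898 = 13.036
Arc 4: start y=0.000, vy=13.036 → t=2.658, apex=8.662, x_land=98.931, impact vy=-13.036
  bounce: vy ← 0.82·13.036 = 10.690
Arc 5: start y=0.000, vy=10.690 → t=2.179, apex=5.824, x_land=114.644, impact vy=-10.690
  bounce: vy ← 0.82·10.690 = 8.766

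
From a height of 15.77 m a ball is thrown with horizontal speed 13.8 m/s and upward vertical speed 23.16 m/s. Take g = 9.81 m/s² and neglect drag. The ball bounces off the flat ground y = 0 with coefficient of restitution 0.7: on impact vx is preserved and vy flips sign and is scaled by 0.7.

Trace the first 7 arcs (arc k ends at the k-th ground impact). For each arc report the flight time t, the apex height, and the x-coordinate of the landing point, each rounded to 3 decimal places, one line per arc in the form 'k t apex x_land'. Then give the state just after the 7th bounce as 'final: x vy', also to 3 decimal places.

Arc 1: start y=15.770, vy=23.160 → t=5.325, apex=43.109, x_land=73.491, impact vy=-29.083
  bounce: vy ← 0.7·29.083 = 20.358
Arc 2: start y=0.000, vy=20.358 → t=4.150, apex=21.123, x_land=130.767, impact vy=-20.358
  bounce: vy ← 0.7·20.358 = 14.250
Arc 3: start y=0.000, vy=14.250 → t=2.905, apex=10.350, x_land=170.860, impact vy=-14.250
  bounce: vy ← 0.7·14.250 = 9.975
Arc 4: start y=0.000, vy=9.975 → t=2.034, apex=5.072, x_land=198.925, impact vy=-9.975
  bounce: vy ← 0.7·9.975 = 6.983
Arc 5: start y=0.000, vy=6.983 → t=1.424, apex=2.485, x_land=218.570, impact vy=-6.983
  bounce: vy ← 0.7·6.983 = 4.888
Arc 6: start y=0.000, vy=4.888 → t=0.997, apex=1.218, x_land=232.322, impact vy=-4.888
  bounce: vy ← 0.7·4.888 = 3.422
Arc 7: start y=0.000, vy=3.422 → t=0.698, apex=0.597, x_land=241.948, impact vy=-3.422
  bounce: vy ← 0.7·3.422 = 2.395

1 5.325 43.109 73.491
2 4.150 21.123 130.767
3 2.905 10.350 170.860
4 2.034 5.072 198.925
5 1.424 2.485 218.570
6 0.997 1.218 232.322
7 0.698 0.597 241.948
final: 241.948 2.395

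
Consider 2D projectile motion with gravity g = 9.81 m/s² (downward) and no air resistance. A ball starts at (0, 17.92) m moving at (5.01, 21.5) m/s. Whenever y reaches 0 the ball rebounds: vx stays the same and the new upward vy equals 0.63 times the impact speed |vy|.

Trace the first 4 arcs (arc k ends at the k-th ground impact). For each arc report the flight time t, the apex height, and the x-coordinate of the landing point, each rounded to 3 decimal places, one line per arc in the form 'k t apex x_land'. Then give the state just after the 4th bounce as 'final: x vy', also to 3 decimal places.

1 5.100 41.480 25.549
2 3.664 16.463 43.907
3 2.308 6.534 55.472
4 1.454 2.593 62.758
final: 62.758 4.494

Arc 1: start y=17.920, vy=21.500 → t=5.100, apex=41.480, x_land=25.549, impact vy=-28.528
  bounce: vy ← 0.63·28.528 = 17.973
Arc 2: start y=0.000, vy=17.973 → t=3.664, apex=16.463, x_land=43.907, impact vy=-17.973
  bounce: vy ← 0.63·17.973 = 11.323
Arc 3: start y=0.000, vy=11.323 → t=2.308, apex=6.534, x_land=55.472, impact vy=-11.323
  bounce: vy ← 0.63·11.323 = 7.133
Arc 4: start y=0.000, vy=7.133 → t=1.454, apex=2.593, x_land=62.758, impact vy=-7.133
  bounce: vy ← 0.63·7.133 = 4.494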